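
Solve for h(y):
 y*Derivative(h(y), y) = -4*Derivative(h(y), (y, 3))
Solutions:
 h(y) = C1 + Integral(C2*airyai(-2^(1/3)*y/2) + C3*airybi(-2^(1/3)*y/2), y)


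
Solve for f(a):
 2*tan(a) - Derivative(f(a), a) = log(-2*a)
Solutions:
 f(a) = C1 - a*log(-a) - a*log(2) + a - 2*log(cos(a))


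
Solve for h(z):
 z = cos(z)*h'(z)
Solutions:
 h(z) = C1 + Integral(z/cos(z), z)


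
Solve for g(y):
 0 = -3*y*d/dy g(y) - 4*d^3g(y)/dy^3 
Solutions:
 g(y) = C1 + Integral(C2*airyai(-6^(1/3)*y/2) + C3*airybi(-6^(1/3)*y/2), y)


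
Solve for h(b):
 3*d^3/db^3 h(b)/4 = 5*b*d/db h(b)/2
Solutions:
 h(b) = C1 + Integral(C2*airyai(10^(1/3)*3^(2/3)*b/3) + C3*airybi(10^(1/3)*3^(2/3)*b/3), b)


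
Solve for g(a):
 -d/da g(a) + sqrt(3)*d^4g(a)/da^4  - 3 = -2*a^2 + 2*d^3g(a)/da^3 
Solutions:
 g(a) = C1 + C2*exp(a*(-12^(1/3)*(9*sqrt(339) + 97*sqrt(3))^(1/3) - 8*18^(1/3)/(9*sqrt(339) + 97*sqrt(3))^(1/3) + 8*sqrt(3))/36)*sin(2^(1/3)*3^(1/6)*a*(-2^(1/3)*3^(2/3)*(9*sqrt(339) + 97*sqrt(3))^(1/3) + 24/(9*sqrt(339) + 97*sqrt(3))^(1/3))/36) + C3*exp(a*(-12^(1/3)*(9*sqrt(339) + 97*sqrt(3))^(1/3) - 8*18^(1/3)/(9*sqrt(339) + 97*sqrt(3))^(1/3) + 8*sqrt(3))/36)*cos(2^(1/3)*3^(1/6)*a*(-2^(1/3)*3^(2/3)*(9*sqrt(339) + 97*sqrt(3))^(1/3) + 24/(9*sqrt(339) + 97*sqrt(3))^(1/3))/36) + C4*exp(a*(8*18^(1/3)/(9*sqrt(339) + 97*sqrt(3))^(1/3) + 4*sqrt(3) + 12^(1/3)*(9*sqrt(339) + 97*sqrt(3))^(1/3))/18) + 2*a^3/3 - 11*a


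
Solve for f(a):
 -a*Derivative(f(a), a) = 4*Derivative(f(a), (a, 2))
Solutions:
 f(a) = C1 + C2*erf(sqrt(2)*a/4)


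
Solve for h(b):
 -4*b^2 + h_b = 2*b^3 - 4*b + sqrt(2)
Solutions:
 h(b) = C1 + b^4/2 + 4*b^3/3 - 2*b^2 + sqrt(2)*b


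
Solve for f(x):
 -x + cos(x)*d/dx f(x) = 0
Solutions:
 f(x) = C1 + Integral(x/cos(x), x)


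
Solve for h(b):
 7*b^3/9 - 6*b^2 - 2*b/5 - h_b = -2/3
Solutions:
 h(b) = C1 + 7*b^4/36 - 2*b^3 - b^2/5 + 2*b/3


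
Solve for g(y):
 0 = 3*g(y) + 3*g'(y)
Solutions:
 g(y) = C1*exp(-y)


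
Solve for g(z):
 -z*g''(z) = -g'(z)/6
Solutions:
 g(z) = C1 + C2*z^(7/6)


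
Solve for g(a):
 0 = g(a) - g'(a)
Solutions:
 g(a) = C1*exp(a)


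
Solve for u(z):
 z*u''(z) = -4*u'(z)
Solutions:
 u(z) = C1 + C2/z^3


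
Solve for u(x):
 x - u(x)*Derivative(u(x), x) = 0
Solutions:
 u(x) = -sqrt(C1 + x^2)
 u(x) = sqrt(C1 + x^2)


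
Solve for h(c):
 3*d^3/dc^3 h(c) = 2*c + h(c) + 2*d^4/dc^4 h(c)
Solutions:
 h(c) = C1*exp(c*(-(3*sqrt(417) + 64)^(1/3) - 7/(3*sqrt(417) + 64)^(1/3) + 2)/12)*sin(sqrt(3)*c*(-(3*sqrt(417) + 64)^(1/3) + 7/(3*sqrt(417) + 64)^(1/3))/12) + C2*exp(c*(-(3*sqrt(417) + 64)^(1/3) - 7/(3*sqrt(417) + 64)^(1/3) + 2)/12)*cos(sqrt(3)*c*(-(3*sqrt(417) + 64)^(1/3) + 7/(3*sqrt(417) + 64)^(1/3))/12) + C3*exp(c) + C4*exp(c*(1 + 7/(3*sqrt(417) + 64)^(1/3) + (3*sqrt(417) + 64)^(1/3))/6) - 2*c


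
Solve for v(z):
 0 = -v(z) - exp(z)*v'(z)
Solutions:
 v(z) = C1*exp(exp(-z))


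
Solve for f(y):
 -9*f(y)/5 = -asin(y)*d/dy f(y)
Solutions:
 f(y) = C1*exp(9*Integral(1/asin(y), y)/5)


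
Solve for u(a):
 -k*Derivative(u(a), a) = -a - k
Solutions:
 u(a) = C1 + a^2/(2*k) + a


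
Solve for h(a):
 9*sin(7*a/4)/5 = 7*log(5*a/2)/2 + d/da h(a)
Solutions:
 h(a) = C1 - 7*a*log(a)/2 - 4*a*log(5) + a*log(10)/2 + 3*a*log(2) + 7*a/2 - 36*cos(7*a/4)/35


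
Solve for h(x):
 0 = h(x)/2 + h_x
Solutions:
 h(x) = C1*exp(-x/2)


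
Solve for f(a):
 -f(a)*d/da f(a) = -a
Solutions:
 f(a) = -sqrt(C1 + a^2)
 f(a) = sqrt(C1 + a^2)


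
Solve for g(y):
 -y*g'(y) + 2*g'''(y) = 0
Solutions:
 g(y) = C1 + Integral(C2*airyai(2^(2/3)*y/2) + C3*airybi(2^(2/3)*y/2), y)


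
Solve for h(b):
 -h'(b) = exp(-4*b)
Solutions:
 h(b) = C1 + exp(-4*b)/4


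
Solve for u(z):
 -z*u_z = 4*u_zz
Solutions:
 u(z) = C1 + C2*erf(sqrt(2)*z/4)


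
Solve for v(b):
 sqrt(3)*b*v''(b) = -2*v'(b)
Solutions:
 v(b) = C1 + C2*b^(1 - 2*sqrt(3)/3)


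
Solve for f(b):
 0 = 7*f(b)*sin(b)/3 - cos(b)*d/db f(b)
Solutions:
 f(b) = C1/cos(b)^(7/3)


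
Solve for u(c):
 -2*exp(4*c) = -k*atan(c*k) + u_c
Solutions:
 u(c) = C1 + k*Piecewise((c*atan(c*k) - log(c^2*k^2 + 1)/(2*k), Ne(k, 0)), (0, True)) - exp(4*c)/2


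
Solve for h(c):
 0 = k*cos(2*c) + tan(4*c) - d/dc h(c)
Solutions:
 h(c) = C1 + k*sin(2*c)/2 - log(cos(4*c))/4


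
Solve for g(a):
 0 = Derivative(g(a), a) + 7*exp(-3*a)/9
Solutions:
 g(a) = C1 + 7*exp(-3*a)/27


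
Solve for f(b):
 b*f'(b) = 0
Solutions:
 f(b) = C1


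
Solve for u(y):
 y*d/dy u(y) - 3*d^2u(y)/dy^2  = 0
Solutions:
 u(y) = C1 + C2*erfi(sqrt(6)*y/6)


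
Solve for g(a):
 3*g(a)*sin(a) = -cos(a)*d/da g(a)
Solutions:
 g(a) = C1*cos(a)^3


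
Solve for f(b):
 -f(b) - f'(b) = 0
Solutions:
 f(b) = C1*exp(-b)


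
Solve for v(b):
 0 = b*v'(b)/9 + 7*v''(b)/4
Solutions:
 v(b) = C1 + C2*erf(sqrt(14)*b/21)


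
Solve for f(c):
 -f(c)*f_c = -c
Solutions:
 f(c) = -sqrt(C1 + c^2)
 f(c) = sqrt(C1 + c^2)


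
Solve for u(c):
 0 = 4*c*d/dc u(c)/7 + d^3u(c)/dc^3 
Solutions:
 u(c) = C1 + Integral(C2*airyai(-14^(2/3)*c/7) + C3*airybi(-14^(2/3)*c/7), c)


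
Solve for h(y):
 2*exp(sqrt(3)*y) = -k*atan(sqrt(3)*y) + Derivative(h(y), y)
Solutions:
 h(y) = C1 + k*(y*atan(sqrt(3)*y) - sqrt(3)*log(3*y^2 + 1)/6) + 2*sqrt(3)*exp(sqrt(3)*y)/3


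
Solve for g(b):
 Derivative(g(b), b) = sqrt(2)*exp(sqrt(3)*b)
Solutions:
 g(b) = C1 + sqrt(6)*exp(sqrt(3)*b)/3


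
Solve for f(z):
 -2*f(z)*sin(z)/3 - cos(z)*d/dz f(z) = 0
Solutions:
 f(z) = C1*cos(z)^(2/3)


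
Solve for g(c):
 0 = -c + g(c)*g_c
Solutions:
 g(c) = -sqrt(C1 + c^2)
 g(c) = sqrt(C1 + c^2)


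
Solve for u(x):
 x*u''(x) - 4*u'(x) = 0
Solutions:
 u(x) = C1 + C2*x^5


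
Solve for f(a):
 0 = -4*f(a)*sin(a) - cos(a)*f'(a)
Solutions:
 f(a) = C1*cos(a)^4


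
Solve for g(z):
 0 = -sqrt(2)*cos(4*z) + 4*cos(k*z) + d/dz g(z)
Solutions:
 g(z) = C1 + sqrt(2)*sin(4*z)/4 - 4*sin(k*z)/k


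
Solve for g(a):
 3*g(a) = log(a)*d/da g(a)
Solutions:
 g(a) = C1*exp(3*li(a))


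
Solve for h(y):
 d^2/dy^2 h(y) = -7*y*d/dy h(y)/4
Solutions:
 h(y) = C1 + C2*erf(sqrt(14)*y/4)


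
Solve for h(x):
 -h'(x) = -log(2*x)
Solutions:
 h(x) = C1 + x*log(x) - x + x*log(2)


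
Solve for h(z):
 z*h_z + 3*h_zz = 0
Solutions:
 h(z) = C1 + C2*erf(sqrt(6)*z/6)


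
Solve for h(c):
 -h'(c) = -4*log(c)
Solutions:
 h(c) = C1 + 4*c*log(c) - 4*c


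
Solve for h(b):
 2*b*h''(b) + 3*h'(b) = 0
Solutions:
 h(b) = C1 + C2/sqrt(b)


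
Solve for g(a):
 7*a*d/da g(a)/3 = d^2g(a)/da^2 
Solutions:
 g(a) = C1 + C2*erfi(sqrt(42)*a/6)


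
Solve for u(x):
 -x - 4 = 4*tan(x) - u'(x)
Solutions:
 u(x) = C1 + x^2/2 + 4*x - 4*log(cos(x))


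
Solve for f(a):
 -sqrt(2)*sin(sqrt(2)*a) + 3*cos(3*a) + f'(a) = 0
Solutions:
 f(a) = C1 - sin(3*a) - cos(sqrt(2)*a)


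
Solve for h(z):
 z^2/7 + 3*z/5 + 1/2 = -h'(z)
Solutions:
 h(z) = C1 - z^3/21 - 3*z^2/10 - z/2


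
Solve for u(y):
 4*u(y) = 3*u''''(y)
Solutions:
 u(y) = C1*exp(-sqrt(2)*3^(3/4)*y/3) + C2*exp(sqrt(2)*3^(3/4)*y/3) + C3*sin(sqrt(2)*3^(3/4)*y/3) + C4*cos(sqrt(2)*3^(3/4)*y/3)


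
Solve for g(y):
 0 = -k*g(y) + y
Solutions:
 g(y) = y/k


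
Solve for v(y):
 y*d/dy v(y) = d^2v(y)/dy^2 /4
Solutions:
 v(y) = C1 + C2*erfi(sqrt(2)*y)


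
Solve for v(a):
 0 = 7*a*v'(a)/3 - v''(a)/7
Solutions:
 v(a) = C1 + C2*erfi(7*sqrt(6)*a/6)


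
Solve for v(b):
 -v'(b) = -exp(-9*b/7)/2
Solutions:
 v(b) = C1 - 7*exp(-9*b/7)/18


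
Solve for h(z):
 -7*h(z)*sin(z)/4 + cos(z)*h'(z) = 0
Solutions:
 h(z) = C1/cos(z)^(7/4)


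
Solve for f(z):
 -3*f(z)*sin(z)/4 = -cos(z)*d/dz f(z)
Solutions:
 f(z) = C1/cos(z)^(3/4)


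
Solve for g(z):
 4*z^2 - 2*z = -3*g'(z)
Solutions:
 g(z) = C1 - 4*z^3/9 + z^2/3


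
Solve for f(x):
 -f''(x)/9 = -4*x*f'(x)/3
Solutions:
 f(x) = C1 + C2*erfi(sqrt(6)*x)


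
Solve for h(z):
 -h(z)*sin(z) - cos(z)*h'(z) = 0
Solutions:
 h(z) = C1*cos(z)


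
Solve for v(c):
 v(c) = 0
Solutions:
 v(c) = 0


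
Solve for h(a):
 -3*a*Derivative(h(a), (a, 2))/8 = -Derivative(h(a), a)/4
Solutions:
 h(a) = C1 + C2*a^(5/3)


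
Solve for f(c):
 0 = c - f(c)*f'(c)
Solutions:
 f(c) = -sqrt(C1 + c^2)
 f(c) = sqrt(C1 + c^2)


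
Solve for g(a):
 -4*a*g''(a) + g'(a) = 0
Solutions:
 g(a) = C1 + C2*a^(5/4)


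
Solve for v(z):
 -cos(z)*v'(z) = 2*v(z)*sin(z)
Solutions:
 v(z) = C1*cos(z)^2


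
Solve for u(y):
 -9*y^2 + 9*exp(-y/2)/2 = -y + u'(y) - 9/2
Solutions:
 u(y) = C1 - 3*y^3 + y^2/2 + 9*y/2 - 9*exp(-y/2)


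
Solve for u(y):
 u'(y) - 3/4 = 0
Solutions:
 u(y) = C1 + 3*y/4


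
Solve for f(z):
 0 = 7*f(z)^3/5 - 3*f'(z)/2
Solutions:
 f(z) = -sqrt(30)*sqrt(-1/(C1 + 14*z))/2
 f(z) = sqrt(30)*sqrt(-1/(C1 + 14*z))/2


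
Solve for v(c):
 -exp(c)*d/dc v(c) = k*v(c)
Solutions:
 v(c) = C1*exp(k*exp(-c))


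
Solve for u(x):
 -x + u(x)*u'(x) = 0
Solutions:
 u(x) = -sqrt(C1 + x^2)
 u(x) = sqrt(C1 + x^2)


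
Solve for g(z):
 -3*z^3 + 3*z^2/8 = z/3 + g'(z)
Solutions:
 g(z) = C1 - 3*z^4/4 + z^3/8 - z^2/6


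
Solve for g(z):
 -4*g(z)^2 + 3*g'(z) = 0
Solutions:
 g(z) = -3/(C1 + 4*z)


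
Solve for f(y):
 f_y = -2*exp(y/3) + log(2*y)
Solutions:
 f(y) = C1 + y*log(y) + y*(-1 + log(2)) - 6*exp(y/3)


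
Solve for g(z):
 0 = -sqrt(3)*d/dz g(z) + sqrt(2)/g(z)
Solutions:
 g(z) = -sqrt(C1 + 6*sqrt(6)*z)/3
 g(z) = sqrt(C1 + 6*sqrt(6)*z)/3


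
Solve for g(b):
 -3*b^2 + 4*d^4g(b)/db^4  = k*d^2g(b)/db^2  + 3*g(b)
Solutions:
 g(b) = C1*exp(-sqrt(2)*b*sqrt(k - sqrt(k^2 + 48))/4) + C2*exp(sqrt(2)*b*sqrt(k - sqrt(k^2 + 48))/4) + C3*exp(-sqrt(2)*b*sqrt(k + sqrt(k^2 + 48))/4) + C4*exp(sqrt(2)*b*sqrt(k + sqrt(k^2 + 48))/4) - b^2 + 2*k/3


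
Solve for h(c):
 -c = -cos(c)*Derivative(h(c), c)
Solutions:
 h(c) = C1 + Integral(c/cos(c), c)


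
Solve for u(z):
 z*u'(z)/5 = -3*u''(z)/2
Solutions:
 u(z) = C1 + C2*erf(sqrt(15)*z/15)


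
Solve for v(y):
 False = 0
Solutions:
 v(y) = C1 + 9*y*asin(8*y/7) + zoo*y + 9*sqrt(49 - 64*y^2)/8


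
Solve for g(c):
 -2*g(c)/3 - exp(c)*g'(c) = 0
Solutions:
 g(c) = C1*exp(2*exp(-c)/3)


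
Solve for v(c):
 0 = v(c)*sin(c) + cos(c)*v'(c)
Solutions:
 v(c) = C1*cos(c)


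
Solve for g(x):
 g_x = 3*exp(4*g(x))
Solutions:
 g(x) = log(-(-1/(C1 + 12*x))^(1/4))
 g(x) = log(-1/(C1 + 12*x))/4
 g(x) = log(-I*(-1/(C1 + 12*x))^(1/4))
 g(x) = log(I*(-1/(C1 + 12*x))^(1/4))


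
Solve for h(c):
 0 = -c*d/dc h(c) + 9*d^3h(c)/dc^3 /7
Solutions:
 h(c) = C1 + Integral(C2*airyai(21^(1/3)*c/3) + C3*airybi(21^(1/3)*c/3), c)


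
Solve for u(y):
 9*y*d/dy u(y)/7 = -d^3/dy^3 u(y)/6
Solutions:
 u(y) = C1 + Integral(C2*airyai(-3*2^(1/3)*7^(2/3)*y/7) + C3*airybi(-3*2^(1/3)*7^(2/3)*y/7), y)


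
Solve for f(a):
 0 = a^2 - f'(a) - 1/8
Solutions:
 f(a) = C1 + a^3/3 - a/8


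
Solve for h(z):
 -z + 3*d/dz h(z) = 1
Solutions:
 h(z) = C1 + z^2/6 + z/3


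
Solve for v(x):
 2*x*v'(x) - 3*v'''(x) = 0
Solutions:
 v(x) = C1 + Integral(C2*airyai(2^(1/3)*3^(2/3)*x/3) + C3*airybi(2^(1/3)*3^(2/3)*x/3), x)


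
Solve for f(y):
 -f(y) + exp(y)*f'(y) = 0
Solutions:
 f(y) = C1*exp(-exp(-y))


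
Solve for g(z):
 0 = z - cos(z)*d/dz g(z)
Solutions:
 g(z) = C1 + Integral(z/cos(z), z)


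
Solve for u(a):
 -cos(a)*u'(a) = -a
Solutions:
 u(a) = C1 + Integral(a/cos(a), a)


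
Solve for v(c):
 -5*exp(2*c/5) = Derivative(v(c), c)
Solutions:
 v(c) = C1 - 25*exp(2*c/5)/2


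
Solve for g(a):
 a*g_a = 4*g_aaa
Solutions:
 g(a) = C1 + Integral(C2*airyai(2^(1/3)*a/2) + C3*airybi(2^(1/3)*a/2), a)


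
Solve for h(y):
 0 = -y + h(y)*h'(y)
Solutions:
 h(y) = -sqrt(C1 + y^2)
 h(y) = sqrt(C1 + y^2)


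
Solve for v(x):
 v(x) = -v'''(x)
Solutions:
 v(x) = C3*exp(-x) + (C1*sin(sqrt(3)*x/2) + C2*cos(sqrt(3)*x/2))*exp(x/2)


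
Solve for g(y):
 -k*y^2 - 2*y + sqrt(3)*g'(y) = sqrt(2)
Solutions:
 g(y) = C1 + sqrt(3)*k*y^3/9 + sqrt(3)*y^2/3 + sqrt(6)*y/3


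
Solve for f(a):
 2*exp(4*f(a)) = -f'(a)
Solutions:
 f(a) = log(-I*(1/(C1 + 8*a))^(1/4))
 f(a) = log(I*(1/(C1 + 8*a))^(1/4))
 f(a) = log(-(1/(C1 + 8*a))^(1/4))
 f(a) = log(1/(C1 + 8*a))/4


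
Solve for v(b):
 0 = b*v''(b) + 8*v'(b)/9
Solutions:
 v(b) = C1 + C2*b^(1/9)


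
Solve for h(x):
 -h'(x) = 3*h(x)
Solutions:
 h(x) = C1*exp(-3*x)


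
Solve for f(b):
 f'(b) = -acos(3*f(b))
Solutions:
 Integral(1/acos(3*_y), (_y, f(b))) = C1 - b


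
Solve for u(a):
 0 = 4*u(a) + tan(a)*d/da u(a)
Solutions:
 u(a) = C1/sin(a)^4


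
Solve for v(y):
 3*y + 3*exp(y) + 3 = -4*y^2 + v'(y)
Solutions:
 v(y) = C1 + 4*y^3/3 + 3*y^2/2 + 3*y + 3*exp(y)


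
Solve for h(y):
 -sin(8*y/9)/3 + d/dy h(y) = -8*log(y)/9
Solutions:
 h(y) = C1 - 8*y*log(y)/9 + 8*y/9 - 3*cos(8*y/9)/8


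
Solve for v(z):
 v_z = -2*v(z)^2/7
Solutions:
 v(z) = 7/(C1 + 2*z)


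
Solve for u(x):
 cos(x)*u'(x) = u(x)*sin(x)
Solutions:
 u(x) = C1/cos(x)


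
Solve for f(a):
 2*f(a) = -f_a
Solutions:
 f(a) = C1*exp(-2*a)


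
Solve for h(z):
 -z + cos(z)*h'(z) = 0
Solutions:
 h(z) = C1 + Integral(z/cos(z), z)


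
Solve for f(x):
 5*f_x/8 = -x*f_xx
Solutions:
 f(x) = C1 + C2*x^(3/8)


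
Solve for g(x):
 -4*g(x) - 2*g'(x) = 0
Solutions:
 g(x) = C1*exp(-2*x)


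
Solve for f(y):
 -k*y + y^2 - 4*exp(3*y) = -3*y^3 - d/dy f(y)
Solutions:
 f(y) = C1 + k*y^2/2 - 3*y^4/4 - y^3/3 + 4*exp(3*y)/3


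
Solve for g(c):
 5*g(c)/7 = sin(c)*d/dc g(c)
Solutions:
 g(c) = C1*(cos(c) - 1)^(5/14)/(cos(c) + 1)^(5/14)


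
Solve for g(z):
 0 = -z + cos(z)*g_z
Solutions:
 g(z) = C1 + Integral(z/cos(z), z)


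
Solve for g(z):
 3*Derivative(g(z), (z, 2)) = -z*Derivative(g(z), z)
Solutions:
 g(z) = C1 + C2*erf(sqrt(6)*z/6)


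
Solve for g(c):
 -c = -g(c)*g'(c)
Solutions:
 g(c) = -sqrt(C1 + c^2)
 g(c) = sqrt(C1 + c^2)


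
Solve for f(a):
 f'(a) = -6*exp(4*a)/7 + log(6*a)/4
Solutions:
 f(a) = C1 + a*log(a)/4 + a*(-1 + log(6))/4 - 3*exp(4*a)/14


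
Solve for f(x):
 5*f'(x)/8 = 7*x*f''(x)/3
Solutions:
 f(x) = C1 + C2*x^(71/56)


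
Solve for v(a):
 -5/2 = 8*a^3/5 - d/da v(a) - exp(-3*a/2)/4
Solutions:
 v(a) = C1 + 2*a^4/5 + 5*a/2 + exp(-3*a/2)/6


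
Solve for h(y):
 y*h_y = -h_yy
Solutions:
 h(y) = C1 + C2*erf(sqrt(2)*y/2)


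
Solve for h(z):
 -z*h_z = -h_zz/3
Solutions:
 h(z) = C1 + C2*erfi(sqrt(6)*z/2)


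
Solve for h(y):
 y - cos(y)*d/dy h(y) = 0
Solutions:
 h(y) = C1 + Integral(y/cos(y), y)


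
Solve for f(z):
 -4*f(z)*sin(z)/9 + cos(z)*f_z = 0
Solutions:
 f(z) = C1/cos(z)^(4/9)


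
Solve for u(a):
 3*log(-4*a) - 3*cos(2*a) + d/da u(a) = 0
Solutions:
 u(a) = C1 - 3*a*log(-a) - 6*a*log(2) + 3*a + 3*sin(2*a)/2


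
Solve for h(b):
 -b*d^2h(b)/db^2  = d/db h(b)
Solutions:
 h(b) = C1 + C2*log(b)


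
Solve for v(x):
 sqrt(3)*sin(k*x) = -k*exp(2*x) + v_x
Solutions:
 v(x) = C1 + k*exp(2*x)/2 - sqrt(3)*cos(k*x)/k


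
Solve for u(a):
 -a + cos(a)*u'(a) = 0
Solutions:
 u(a) = C1 + Integral(a/cos(a), a)


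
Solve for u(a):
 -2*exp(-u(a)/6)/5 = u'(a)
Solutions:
 u(a) = 6*log(C1 - a/15)


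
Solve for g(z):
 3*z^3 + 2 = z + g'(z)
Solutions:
 g(z) = C1 + 3*z^4/4 - z^2/2 + 2*z


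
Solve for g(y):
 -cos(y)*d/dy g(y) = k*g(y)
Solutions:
 g(y) = C1*exp(k*(log(sin(y) - 1) - log(sin(y) + 1))/2)


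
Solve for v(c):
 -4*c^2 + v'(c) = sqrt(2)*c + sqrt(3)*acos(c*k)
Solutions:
 v(c) = C1 + 4*c^3/3 + sqrt(2)*c^2/2 + sqrt(3)*Piecewise((c*acos(c*k) - sqrt(-c^2*k^2 + 1)/k, Ne(k, 0)), (pi*c/2, True))


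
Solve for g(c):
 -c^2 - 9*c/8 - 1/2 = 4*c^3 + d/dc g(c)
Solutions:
 g(c) = C1 - c^4 - c^3/3 - 9*c^2/16 - c/2


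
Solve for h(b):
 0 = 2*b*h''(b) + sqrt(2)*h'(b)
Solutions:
 h(b) = C1 + C2*b^(1 - sqrt(2)/2)


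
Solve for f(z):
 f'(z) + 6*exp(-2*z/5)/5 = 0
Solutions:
 f(z) = C1 + 3*exp(-2*z/5)


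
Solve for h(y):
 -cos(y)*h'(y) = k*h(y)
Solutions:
 h(y) = C1*exp(k*(log(sin(y) - 1) - log(sin(y) + 1))/2)


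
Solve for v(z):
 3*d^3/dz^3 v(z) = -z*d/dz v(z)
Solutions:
 v(z) = C1 + Integral(C2*airyai(-3^(2/3)*z/3) + C3*airybi(-3^(2/3)*z/3), z)


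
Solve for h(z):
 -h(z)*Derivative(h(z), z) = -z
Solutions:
 h(z) = -sqrt(C1 + z^2)
 h(z) = sqrt(C1 + z^2)


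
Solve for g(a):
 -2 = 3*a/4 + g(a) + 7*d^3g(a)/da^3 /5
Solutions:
 g(a) = C3*exp(-5^(1/3)*7^(2/3)*a/7) - 3*a/4 + (C1*sin(sqrt(3)*5^(1/3)*7^(2/3)*a/14) + C2*cos(sqrt(3)*5^(1/3)*7^(2/3)*a/14))*exp(5^(1/3)*7^(2/3)*a/14) - 2


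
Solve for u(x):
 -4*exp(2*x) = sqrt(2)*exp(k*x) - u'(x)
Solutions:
 u(x) = C1 + 2*exp(2*x) + sqrt(2)*exp(k*x)/k


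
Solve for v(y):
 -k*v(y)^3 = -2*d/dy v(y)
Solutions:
 v(y) = -sqrt(-1/(C1 + k*y))
 v(y) = sqrt(-1/(C1 + k*y))


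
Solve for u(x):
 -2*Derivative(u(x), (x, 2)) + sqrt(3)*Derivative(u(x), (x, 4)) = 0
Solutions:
 u(x) = C1 + C2*x + C3*exp(-sqrt(2)*3^(3/4)*x/3) + C4*exp(sqrt(2)*3^(3/4)*x/3)


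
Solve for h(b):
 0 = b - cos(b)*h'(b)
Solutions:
 h(b) = C1 + Integral(b/cos(b), b)


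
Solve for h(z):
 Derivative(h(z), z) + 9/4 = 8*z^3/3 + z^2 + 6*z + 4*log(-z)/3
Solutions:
 h(z) = C1 + 2*z^4/3 + z^3/3 + 3*z^2 + 4*z*log(-z)/3 - 43*z/12


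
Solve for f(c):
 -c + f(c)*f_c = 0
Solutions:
 f(c) = -sqrt(C1 + c^2)
 f(c) = sqrt(C1 + c^2)


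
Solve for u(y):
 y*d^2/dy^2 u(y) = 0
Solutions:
 u(y) = C1 + C2*y


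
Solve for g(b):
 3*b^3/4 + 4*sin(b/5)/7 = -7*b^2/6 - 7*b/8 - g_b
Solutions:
 g(b) = C1 - 3*b^4/16 - 7*b^3/18 - 7*b^2/16 + 20*cos(b/5)/7


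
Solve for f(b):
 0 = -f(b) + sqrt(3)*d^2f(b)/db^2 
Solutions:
 f(b) = C1*exp(-3^(3/4)*b/3) + C2*exp(3^(3/4)*b/3)


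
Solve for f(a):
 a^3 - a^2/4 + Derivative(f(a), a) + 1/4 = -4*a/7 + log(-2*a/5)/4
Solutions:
 f(a) = C1 - a^4/4 + a^3/12 - 2*a^2/7 + a*log(-a)/4 + a*(-2 - log(5) + log(2))/4


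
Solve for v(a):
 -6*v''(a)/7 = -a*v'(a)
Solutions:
 v(a) = C1 + C2*erfi(sqrt(21)*a/6)


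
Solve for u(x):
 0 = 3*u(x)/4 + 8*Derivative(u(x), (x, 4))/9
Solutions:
 u(x) = (C1*sin(2^(1/4)*3^(3/4)*x/4) + C2*cos(2^(1/4)*3^(3/4)*x/4))*exp(-2^(1/4)*3^(3/4)*x/4) + (C3*sin(2^(1/4)*3^(3/4)*x/4) + C4*cos(2^(1/4)*3^(3/4)*x/4))*exp(2^(1/4)*3^(3/4)*x/4)


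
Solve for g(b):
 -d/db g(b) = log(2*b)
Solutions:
 g(b) = C1 - b*log(b) - b*log(2) + b


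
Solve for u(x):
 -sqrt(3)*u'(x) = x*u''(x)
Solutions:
 u(x) = C1 + C2*x^(1 - sqrt(3))


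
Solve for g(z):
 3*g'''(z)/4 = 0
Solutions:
 g(z) = C1 + C2*z + C3*z^2


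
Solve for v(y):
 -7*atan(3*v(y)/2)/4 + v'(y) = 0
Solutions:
 Integral(1/atan(3*_y/2), (_y, v(y))) = C1 + 7*y/4


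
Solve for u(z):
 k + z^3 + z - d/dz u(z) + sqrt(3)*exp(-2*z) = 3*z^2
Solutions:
 u(z) = C1 + k*z + z^4/4 - z^3 + z^2/2 - sqrt(3)*exp(-2*z)/2


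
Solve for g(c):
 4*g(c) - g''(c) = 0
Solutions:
 g(c) = C1*exp(-2*c) + C2*exp(2*c)


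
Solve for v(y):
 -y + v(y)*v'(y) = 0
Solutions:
 v(y) = -sqrt(C1 + y^2)
 v(y) = sqrt(C1 + y^2)


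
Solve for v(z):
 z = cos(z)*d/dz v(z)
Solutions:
 v(z) = C1 + Integral(z/cos(z), z)


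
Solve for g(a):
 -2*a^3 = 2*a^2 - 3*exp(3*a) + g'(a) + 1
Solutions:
 g(a) = C1 - a^4/2 - 2*a^3/3 - a + exp(3*a)


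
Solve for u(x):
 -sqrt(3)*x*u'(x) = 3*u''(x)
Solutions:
 u(x) = C1 + C2*erf(sqrt(2)*3^(3/4)*x/6)


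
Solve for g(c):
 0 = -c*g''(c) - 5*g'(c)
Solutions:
 g(c) = C1 + C2/c^4


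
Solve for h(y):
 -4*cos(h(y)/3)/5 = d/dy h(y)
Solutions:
 4*y/5 - 3*log(sin(h(y)/3) - 1)/2 + 3*log(sin(h(y)/3) + 1)/2 = C1


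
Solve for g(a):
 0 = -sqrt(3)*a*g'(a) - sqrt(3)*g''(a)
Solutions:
 g(a) = C1 + C2*erf(sqrt(2)*a/2)


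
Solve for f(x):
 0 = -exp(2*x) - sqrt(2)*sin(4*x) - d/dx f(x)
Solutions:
 f(x) = C1 - exp(2*x)/2 + sqrt(2)*cos(4*x)/4


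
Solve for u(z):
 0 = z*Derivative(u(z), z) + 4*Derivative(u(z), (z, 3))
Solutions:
 u(z) = C1 + Integral(C2*airyai(-2^(1/3)*z/2) + C3*airybi(-2^(1/3)*z/2), z)


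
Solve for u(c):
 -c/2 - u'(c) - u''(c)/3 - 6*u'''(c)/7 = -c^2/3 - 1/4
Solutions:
 u(c) = C1 + c^3/9 - 13*c^2/36 - 61*c/756 + (C2*sin(sqrt(1463)*c/36) + C3*cos(sqrt(1463)*c/36))*exp(-7*c/36)


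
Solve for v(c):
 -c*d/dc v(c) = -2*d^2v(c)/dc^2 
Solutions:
 v(c) = C1 + C2*erfi(c/2)


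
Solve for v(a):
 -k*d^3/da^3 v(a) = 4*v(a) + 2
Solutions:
 v(a) = C1*exp(2^(2/3)*a*(-1/k)^(1/3)) + C2*exp(2^(2/3)*a*(-1/k)^(1/3)*(-1 + sqrt(3)*I)/2) + C3*exp(-2^(2/3)*a*(-1/k)^(1/3)*(1 + sqrt(3)*I)/2) - 1/2


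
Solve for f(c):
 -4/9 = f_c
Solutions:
 f(c) = C1 - 4*c/9


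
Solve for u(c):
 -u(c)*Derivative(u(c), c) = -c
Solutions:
 u(c) = -sqrt(C1 + c^2)
 u(c) = sqrt(C1 + c^2)


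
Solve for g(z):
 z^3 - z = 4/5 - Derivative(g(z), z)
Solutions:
 g(z) = C1 - z^4/4 + z^2/2 + 4*z/5


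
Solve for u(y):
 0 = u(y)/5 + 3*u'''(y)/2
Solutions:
 u(y) = C3*exp(-15^(2/3)*2^(1/3)*y/15) + (C1*sin(2^(1/3)*3^(1/6)*5^(2/3)*y/10) + C2*cos(2^(1/3)*3^(1/6)*5^(2/3)*y/10))*exp(15^(2/3)*2^(1/3)*y/30)


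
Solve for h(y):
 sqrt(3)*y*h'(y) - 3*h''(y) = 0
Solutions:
 h(y) = C1 + C2*erfi(sqrt(2)*3^(3/4)*y/6)


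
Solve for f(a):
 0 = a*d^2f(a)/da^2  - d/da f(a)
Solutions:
 f(a) = C1 + C2*a^2


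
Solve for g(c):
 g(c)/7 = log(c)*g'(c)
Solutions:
 g(c) = C1*exp(li(c)/7)


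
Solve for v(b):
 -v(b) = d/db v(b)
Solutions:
 v(b) = C1*exp(-b)


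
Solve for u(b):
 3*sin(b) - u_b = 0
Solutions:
 u(b) = C1 - 3*cos(b)


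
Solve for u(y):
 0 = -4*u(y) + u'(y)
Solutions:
 u(y) = C1*exp(4*y)


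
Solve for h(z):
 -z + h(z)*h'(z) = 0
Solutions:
 h(z) = -sqrt(C1 + z^2)
 h(z) = sqrt(C1 + z^2)


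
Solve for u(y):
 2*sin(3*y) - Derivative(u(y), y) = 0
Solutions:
 u(y) = C1 - 2*cos(3*y)/3


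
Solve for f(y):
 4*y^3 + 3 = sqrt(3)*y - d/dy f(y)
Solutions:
 f(y) = C1 - y^4 + sqrt(3)*y^2/2 - 3*y


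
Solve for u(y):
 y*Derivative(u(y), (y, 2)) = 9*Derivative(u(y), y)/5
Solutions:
 u(y) = C1 + C2*y^(14/5)


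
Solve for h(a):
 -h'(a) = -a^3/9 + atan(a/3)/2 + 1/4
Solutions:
 h(a) = C1 + a^4/36 - a*atan(a/3)/2 - a/4 + 3*log(a^2 + 9)/4


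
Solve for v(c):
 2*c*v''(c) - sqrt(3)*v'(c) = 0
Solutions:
 v(c) = C1 + C2*c^(sqrt(3)/2 + 1)


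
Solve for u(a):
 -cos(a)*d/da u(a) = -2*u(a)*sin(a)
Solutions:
 u(a) = C1/cos(a)^2


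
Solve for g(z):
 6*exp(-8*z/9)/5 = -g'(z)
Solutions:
 g(z) = C1 + 27*exp(-8*z/9)/20


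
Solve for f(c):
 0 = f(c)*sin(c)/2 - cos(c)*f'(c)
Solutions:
 f(c) = C1/sqrt(cos(c))


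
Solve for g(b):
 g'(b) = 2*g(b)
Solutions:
 g(b) = C1*exp(2*b)


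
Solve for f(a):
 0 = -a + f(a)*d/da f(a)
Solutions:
 f(a) = -sqrt(C1 + a^2)
 f(a) = sqrt(C1 + a^2)


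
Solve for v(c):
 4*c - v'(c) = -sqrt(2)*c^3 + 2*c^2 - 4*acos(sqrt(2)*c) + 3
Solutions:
 v(c) = C1 + sqrt(2)*c^4/4 - 2*c^3/3 + 2*c^2 + 4*c*acos(sqrt(2)*c) - 3*c - 2*sqrt(2)*sqrt(1 - 2*c^2)


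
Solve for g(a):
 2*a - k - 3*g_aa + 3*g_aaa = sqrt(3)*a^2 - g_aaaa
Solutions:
 g(a) = C1 + C2*a + C3*exp(a*(-3 + sqrt(21))/2) + C4*exp(-a*(3 + sqrt(21))/2) - sqrt(3)*a^4/36 + a^3*(1 - sqrt(3))/9 + a^2*(-3*k - 8*sqrt(3) + 6)/18


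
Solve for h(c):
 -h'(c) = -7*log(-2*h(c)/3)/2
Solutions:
 -2*Integral(1/(log(-_y) - log(3) + log(2)), (_y, h(c)))/7 = C1 - c


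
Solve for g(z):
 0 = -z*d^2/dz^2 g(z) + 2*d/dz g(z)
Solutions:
 g(z) = C1 + C2*z^3


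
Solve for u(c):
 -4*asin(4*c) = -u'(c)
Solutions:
 u(c) = C1 + 4*c*asin(4*c) + sqrt(1 - 16*c^2)


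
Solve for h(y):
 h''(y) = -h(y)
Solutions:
 h(y) = C1*sin(y) + C2*cos(y)


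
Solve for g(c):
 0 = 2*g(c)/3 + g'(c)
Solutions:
 g(c) = C1*exp(-2*c/3)


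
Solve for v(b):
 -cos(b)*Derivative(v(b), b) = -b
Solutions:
 v(b) = C1 + Integral(b/cos(b), b)


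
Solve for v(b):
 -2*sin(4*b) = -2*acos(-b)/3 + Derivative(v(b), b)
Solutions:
 v(b) = C1 + 2*b*acos(-b)/3 + 2*sqrt(1 - b^2)/3 + cos(4*b)/2


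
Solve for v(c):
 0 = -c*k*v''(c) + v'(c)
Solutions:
 v(c) = C1 + c^(((re(k) + 1)*re(k) + im(k)^2)/(re(k)^2 + im(k)^2))*(C2*sin(log(c)*Abs(im(k))/(re(k)^2 + im(k)^2)) + C3*cos(log(c)*im(k)/(re(k)^2 + im(k)^2)))


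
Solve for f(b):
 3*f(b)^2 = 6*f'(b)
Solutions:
 f(b) = -2/(C1 + b)


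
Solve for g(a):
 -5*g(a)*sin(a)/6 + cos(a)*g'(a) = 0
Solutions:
 g(a) = C1/cos(a)^(5/6)


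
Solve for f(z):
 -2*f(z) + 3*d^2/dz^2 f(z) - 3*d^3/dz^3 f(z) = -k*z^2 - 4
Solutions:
 f(z) = C1*exp(z*((3*sqrt(7) + 8)^(-1/3) + 2 + (3*sqrt(7) + 8)^(1/3))/6)*sin(sqrt(3)*z*(-(3*sqrt(7) + 8)^(1/3) + (3*sqrt(7) + 8)^(-1/3))/6) + C2*exp(z*((3*sqrt(7) + 8)^(-1/3) + 2 + (3*sqrt(7) + 8)^(1/3))/6)*cos(sqrt(3)*z*(-(3*sqrt(7) + 8)^(1/3) + (3*sqrt(7) + 8)^(-1/3))/6) + C3*exp(z*(-(3*sqrt(7) + 8)^(1/3) - 1/(3*sqrt(7) + 8)^(1/3) + 1)/3) + k*z^2/2 + 3*k/2 + 2


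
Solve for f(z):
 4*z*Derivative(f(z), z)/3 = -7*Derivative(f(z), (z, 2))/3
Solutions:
 f(z) = C1 + C2*erf(sqrt(14)*z/7)


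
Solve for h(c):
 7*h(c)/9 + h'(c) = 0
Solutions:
 h(c) = C1*exp(-7*c/9)


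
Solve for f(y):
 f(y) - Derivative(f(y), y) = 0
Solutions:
 f(y) = C1*exp(y)


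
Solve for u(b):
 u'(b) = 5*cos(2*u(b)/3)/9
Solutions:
 -5*b/9 - 3*log(sin(2*u(b)/3) - 1)/4 + 3*log(sin(2*u(b)/3) + 1)/4 = C1


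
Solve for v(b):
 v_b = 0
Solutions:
 v(b) = C1


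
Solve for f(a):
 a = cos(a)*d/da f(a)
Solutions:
 f(a) = C1 + Integral(a/cos(a), a)


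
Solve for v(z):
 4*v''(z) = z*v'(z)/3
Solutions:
 v(z) = C1 + C2*erfi(sqrt(6)*z/12)


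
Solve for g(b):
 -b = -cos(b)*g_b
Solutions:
 g(b) = C1 + Integral(b/cos(b), b)


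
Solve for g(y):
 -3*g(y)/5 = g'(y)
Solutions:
 g(y) = C1*exp(-3*y/5)


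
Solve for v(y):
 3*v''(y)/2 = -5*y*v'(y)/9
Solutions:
 v(y) = C1 + C2*erf(sqrt(15)*y/9)


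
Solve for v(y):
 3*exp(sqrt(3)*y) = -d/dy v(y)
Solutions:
 v(y) = C1 - sqrt(3)*exp(sqrt(3)*y)


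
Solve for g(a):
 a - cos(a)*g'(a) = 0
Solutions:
 g(a) = C1 + Integral(a/cos(a), a)


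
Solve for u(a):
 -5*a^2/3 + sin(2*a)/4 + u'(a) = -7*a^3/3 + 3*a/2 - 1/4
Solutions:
 u(a) = C1 - 7*a^4/12 + 5*a^3/9 + 3*a^2/4 - a/4 + cos(2*a)/8


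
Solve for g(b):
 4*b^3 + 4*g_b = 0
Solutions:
 g(b) = C1 - b^4/4


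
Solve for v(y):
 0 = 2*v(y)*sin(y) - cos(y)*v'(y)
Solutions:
 v(y) = C1/cos(y)^2


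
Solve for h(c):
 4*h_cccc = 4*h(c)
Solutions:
 h(c) = C1*exp(-c) + C2*exp(c) + C3*sin(c) + C4*cos(c)


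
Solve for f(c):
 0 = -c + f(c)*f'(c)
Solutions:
 f(c) = -sqrt(C1 + c^2)
 f(c) = sqrt(C1 + c^2)


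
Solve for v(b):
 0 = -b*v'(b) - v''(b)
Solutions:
 v(b) = C1 + C2*erf(sqrt(2)*b/2)


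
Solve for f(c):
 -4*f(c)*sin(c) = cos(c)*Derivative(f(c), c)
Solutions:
 f(c) = C1*cos(c)^4


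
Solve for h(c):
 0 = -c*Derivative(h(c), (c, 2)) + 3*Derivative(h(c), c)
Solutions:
 h(c) = C1 + C2*c^4


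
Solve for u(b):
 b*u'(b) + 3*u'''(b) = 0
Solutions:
 u(b) = C1 + Integral(C2*airyai(-3^(2/3)*b/3) + C3*airybi(-3^(2/3)*b/3), b)


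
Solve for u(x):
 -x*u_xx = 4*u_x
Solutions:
 u(x) = C1 + C2/x^3


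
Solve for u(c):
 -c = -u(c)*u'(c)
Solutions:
 u(c) = -sqrt(C1 + c^2)
 u(c) = sqrt(C1 + c^2)


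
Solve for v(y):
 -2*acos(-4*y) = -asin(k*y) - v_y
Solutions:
 v(y) = C1 + 2*y*acos(-4*y) + sqrt(1 - 16*y^2)/2 - Piecewise((y*asin(k*y) + sqrt(-k^2*y^2 + 1)/k, Ne(k, 0)), (0, True))


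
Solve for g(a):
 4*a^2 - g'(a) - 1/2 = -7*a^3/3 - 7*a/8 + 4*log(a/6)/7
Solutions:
 g(a) = C1 + 7*a^4/12 + 4*a^3/3 + 7*a^2/16 - 4*a*log(a)/7 + a/14 + 4*a*log(6)/7


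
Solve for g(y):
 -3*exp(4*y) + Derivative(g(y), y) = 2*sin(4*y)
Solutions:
 g(y) = C1 + 3*exp(4*y)/4 - cos(4*y)/2


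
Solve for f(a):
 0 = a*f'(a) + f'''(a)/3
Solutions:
 f(a) = C1 + Integral(C2*airyai(-3^(1/3)*a) + C3*airybi(-3^(1/3)*a), a)


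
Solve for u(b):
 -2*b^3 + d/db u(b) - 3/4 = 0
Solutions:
 u(b) = C1 + b^4/2 + 3*b/4


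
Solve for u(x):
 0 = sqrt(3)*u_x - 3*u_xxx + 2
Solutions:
 u(x) = C1 + C2*exp(-3^(3/4)*x/3) + C3*exp(3^(3/4)*x/3) - 2*sqrt(3)*x/3


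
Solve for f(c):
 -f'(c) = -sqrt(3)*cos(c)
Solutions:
 f(c) = C1 + sqrt(3)*sin(c)


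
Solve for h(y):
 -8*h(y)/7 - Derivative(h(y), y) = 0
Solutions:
 h(y) = C1*exp(-8*y/7)


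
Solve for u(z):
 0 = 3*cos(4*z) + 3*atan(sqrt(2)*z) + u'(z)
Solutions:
 u(z) = C1 - 3*z*atan(sqrt(2)*z) + 3*sqrt(2)*log(2*z^2 + 1)/4 - 3*sin(4*z)/4


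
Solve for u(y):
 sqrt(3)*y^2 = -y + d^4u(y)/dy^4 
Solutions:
 u(y) = C1 + C2*y + C3*y^2 + C4*y^3 + sqrt(3)*y^6/360 + y^5/120


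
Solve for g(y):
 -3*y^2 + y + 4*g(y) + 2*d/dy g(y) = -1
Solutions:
 g(y) = C1*exp(-2*y) + 3*y^2/4 - y + 1/4


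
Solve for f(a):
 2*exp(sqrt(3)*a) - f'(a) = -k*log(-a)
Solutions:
 f(a) = C1 + a*k*log(-a) - a*k + 2*sqrt(3)*exp(sqrt(3)*a)/3


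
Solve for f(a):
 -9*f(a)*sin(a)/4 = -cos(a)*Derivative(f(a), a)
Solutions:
 f(a) = C1/cos(a)^(9/4)


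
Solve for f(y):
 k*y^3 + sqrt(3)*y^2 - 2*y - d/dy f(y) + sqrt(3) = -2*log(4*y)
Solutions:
 f(y) = C1 + k*y^4/4 + sqrt(3)*y^3/3 - y^2 + 2*y*log(y) - 2*y + sqrt(3)*y + y*log(16)


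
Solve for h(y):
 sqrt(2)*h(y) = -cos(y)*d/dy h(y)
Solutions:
 h(y) = C1*(sin(y) - 1)^(sqrt(2)/2)/(sin(y) + 1)^(sqrt(2)/2)


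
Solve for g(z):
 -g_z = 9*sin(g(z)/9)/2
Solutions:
 9*z/2 + 9*log(cos(g(z)/9) - 1)/2 - 9*log(cos(g(z)/9) + 1)/2 = C1


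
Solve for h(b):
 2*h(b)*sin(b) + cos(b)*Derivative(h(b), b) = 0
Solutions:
 h(b) = C1*cos(b)^2


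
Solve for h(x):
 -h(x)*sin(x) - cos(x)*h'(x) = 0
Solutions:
 h(x) = C1*cos(x)


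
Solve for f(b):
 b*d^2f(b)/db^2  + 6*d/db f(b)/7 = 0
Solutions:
 f(b) = C1 + C2*b^(1/7)


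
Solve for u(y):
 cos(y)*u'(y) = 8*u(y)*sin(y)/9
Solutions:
 u(y) = C1/cos(y)^(8/9)


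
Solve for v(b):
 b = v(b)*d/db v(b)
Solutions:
 v(b) = -sqrt(C1 + b^2)
 v(b) = sqrt(C1 + b^2)


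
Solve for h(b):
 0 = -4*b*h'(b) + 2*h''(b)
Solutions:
 h(b) = C1 + C2*erfi(b)


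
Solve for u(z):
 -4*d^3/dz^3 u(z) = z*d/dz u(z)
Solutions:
 u(z) = C1 + Integral(C2*airyai(-2^(1/3)*z/2) + C3*airybi(-2^(1/3)*z/2), z)


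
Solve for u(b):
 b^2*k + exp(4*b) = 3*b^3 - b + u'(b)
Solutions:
 u(b) = C1 - 3*b^4/4 + b^3*k/3 + b^2/2 + exp(4*b)/4


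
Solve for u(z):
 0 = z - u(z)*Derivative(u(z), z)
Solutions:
 u(z) = -sqrt(C1 + z^2)
 u(z) = sqrt(C1 + z^2)


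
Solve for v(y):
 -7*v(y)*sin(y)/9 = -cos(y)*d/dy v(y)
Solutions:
 v(y) = C1/cos(y)^(7/9)


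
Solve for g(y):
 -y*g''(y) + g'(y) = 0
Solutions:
 g(y) = C1 + C2*y^2


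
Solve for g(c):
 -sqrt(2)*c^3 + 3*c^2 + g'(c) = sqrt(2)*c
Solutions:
 g(c) = C1 + sqrt(2)*c^4/4 - c^3 + sqrt(2)*c^2/2


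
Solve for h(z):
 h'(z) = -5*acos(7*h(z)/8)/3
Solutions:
 Integral(1/acos(7*_y/8), (_y, h(z))) = C1 - 5*z/3


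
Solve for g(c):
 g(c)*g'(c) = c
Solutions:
 g(c) = -sqrt(C1 + c^2)
 g(c) = sqrt(C1 + c^2)


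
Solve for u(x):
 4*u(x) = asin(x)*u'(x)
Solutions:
 u(x) = C1*exp(4*Integral(1/asin(x), x))


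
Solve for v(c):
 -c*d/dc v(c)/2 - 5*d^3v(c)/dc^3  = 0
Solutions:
 v(c) = C1 + Integral(C2*airyai(-10^(2/3)*c/10) + C3*airybi(-10^(2/3)*c/10), c)


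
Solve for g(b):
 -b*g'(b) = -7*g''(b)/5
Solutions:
 g(b) = C1 + C2*erfi(sqrt(70)*b/14)


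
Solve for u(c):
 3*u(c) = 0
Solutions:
 u(c) = 0


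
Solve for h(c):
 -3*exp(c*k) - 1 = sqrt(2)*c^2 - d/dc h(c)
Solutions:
 h(c) = C1 + sqrt(2)*c^3/3 + c + 3*exp(c*k)/k


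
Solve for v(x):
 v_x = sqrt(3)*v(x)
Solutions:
 v(x) = C1*exp(sqrt(3)*x)


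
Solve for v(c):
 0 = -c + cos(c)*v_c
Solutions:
 v(c) = C1 + Integral(c/cos(c), c)


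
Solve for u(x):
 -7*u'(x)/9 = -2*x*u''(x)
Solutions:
 u(x) = C1 + C2*x^(25/18)


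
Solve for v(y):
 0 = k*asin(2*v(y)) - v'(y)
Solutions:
 Integral(1/asin(2*_y), (_y, v(y))) = C1 + k*y


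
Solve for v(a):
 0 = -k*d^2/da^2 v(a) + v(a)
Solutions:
 v(a) = C1*exp(-a*sqrt(1/k)) + C2*exp(a*sqrt(1/k))


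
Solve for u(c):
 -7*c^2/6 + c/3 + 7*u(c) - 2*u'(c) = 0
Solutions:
 u(c) = C1*exp(7*c/2) + c^2/6 + c/21 + 2/147


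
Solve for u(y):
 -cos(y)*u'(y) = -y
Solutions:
 u(y) = C1 + Integral(y/cos(y), y)


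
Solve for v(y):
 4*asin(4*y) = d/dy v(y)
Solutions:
 v(y) = C1 + 4*y*asin(4*y) + sqrt(1 - 16*y^2)


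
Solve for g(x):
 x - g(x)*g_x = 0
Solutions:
 g(x) = -sqrt(C1 + x^2)
 g(x) = sqrt(C1 + x^2)


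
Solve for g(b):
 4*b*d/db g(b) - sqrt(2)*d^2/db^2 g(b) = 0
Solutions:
 g(b) = C1 + C2*erfi(2^(1/4)*b)


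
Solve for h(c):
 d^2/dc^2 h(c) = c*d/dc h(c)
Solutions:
 h(c) = C1 + C2*erfi(sqrt(2)*c/2)


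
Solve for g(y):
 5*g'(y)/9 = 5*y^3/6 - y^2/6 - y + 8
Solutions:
 g(y) = C1 + 3*y^4/8 - y^3/10 - 9*y^2/10 + 72*y/5


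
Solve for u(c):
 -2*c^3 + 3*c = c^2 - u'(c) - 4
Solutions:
 u(c) = C1 + c^4/2 + c^3/3 - 3*c^2/2 - 4*c


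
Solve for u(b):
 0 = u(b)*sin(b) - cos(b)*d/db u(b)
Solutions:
 u(b) = C1/cos(b)


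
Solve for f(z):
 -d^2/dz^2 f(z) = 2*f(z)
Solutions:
 f(z) = C1*sin(sqrt(2)*z) + C2*cos(sqrt(2)*z)


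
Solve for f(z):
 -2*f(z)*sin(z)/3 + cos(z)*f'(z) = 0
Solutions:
 f(z) = C1/cos(z)^(2/3)


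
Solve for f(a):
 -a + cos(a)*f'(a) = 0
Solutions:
 f(a) = C1 + Integral(a/cos(a), a)


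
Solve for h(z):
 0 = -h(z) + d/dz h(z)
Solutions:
 h(z) = C1*exp(z)


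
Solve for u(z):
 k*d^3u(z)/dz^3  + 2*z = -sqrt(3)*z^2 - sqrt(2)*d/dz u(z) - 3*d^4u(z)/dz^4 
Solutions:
 u(z) = C1 + C2*exp(-z*(2*2^(1/3)*k^2/(2*k^3 + sqrt(-4*k^6 + (2*k^3 + 243*sqrt(2))^2) + 243*sqrt(2))^(1/3) + 2*k + 2^(2/3)*(2*k^3 + sqrt(-4*k^6 + (2*k^3 + 243*sqrt(2))^2) + 243*sqrt(2))^(1/3))/18) + C3*exp(z*(-8*2^(1/3)*k^2/((-1 + sqrt(3)*I)*(2*k^3 + sqrt(-4*k^6 + (2*k^3 + 243*sqrt(2))^2) + 243*sqrt(2))^(1/3)) - 4*k + 2^(2/3)*(2*k^3 + sqrt(-4*k^6 + (2*k^3 + 243*sqrt(2))^2) + 243*sqrt(2))^(1/3) - 2^(2/3)*sqrt(3)*I*(2*k^3 + sqrt(-4*k^6 + (2*k^3 + 243*sqrt(2))^2) + 243*sqrt(2))^(1/3))/36) + C4*exp(z*(8*2^(1/3)*k^2/((1 + sqrt(3)*I)*(2*k^3 + sqrt(-4*k^6 + (2*k^3 + 243*sqrt(2))^2) + 243*sqrt(2))^(1/3)) - 4*k + 2^(2/3)*(2*k^3 + sqrt(-4*k^6 + (2*k^3 + 243*sqrt(2))^2) + 243*sqrt(2))^(1/3) + 2^(2/3)*sqrt(3)*I*(2*k^3 + sqrt(-4*k^6 + (2*k^3 + 243*sqrt(2))^2) + 243*sqrt(2))^(1/3))/36) + sqrt(3)*k*z - sqrt(6)*z^3/6 - sqrt(2)*z^2/2


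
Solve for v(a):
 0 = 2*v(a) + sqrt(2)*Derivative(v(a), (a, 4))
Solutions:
 v(a) = (C1*sin(2^(5/8)*a/2) + C2*cos(2^(5/8)*a/2))*exp(-2^(5/8)*a/2) + (C3*sin(2^(5/8)*a/2) + C4*cos(2^(5/8)*a/2))*exp(2^(5/8)*a/2)


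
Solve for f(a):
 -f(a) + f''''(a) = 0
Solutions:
 f(a) = C1*exp(-a) + C2*exp(a) + C3*sin(a) + C4*cos(a)


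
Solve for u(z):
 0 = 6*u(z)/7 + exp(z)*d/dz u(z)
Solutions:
 u(z) = C1*exp(6*exp(-z)/7)


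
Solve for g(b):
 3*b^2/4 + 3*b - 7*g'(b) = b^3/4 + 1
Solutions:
 g(b) = C1 - b^4/112 + b^3/28 + 3*b^2/14 - b/7


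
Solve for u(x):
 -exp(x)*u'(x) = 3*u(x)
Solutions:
 u(x) = C1*exp(3*exp(-x))


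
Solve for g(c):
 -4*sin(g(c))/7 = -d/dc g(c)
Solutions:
 -4*c/7 + log(cos(g(c)) - 1)/2 - log(cos(g(c)) + 1)/2 = C1


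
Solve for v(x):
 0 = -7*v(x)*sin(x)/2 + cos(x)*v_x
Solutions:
 v(x) = C1/cos(x)^(7/2)


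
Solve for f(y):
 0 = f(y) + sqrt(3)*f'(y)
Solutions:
 f(y) = C1*exp(-sqrt(3)*y/3)


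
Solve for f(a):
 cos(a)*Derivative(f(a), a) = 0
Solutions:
 f(a) = C1


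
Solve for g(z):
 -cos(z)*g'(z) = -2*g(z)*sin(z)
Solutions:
 g(z) = C1/cos(z)^2


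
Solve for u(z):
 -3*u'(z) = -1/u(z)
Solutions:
 u(z) = -sqrt(C1 + 6*z)/3
 u(z) = sqrt(C1 + 6*z)/3


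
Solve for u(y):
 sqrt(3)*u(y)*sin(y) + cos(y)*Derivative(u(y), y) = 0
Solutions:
 u(y) = C1*cos(y)^(sqrt(3))


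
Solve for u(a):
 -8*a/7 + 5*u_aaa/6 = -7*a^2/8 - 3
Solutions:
 u(a) = C1 + C2*a + C3*a^2 - 7*a^5/400 + 2*a^4/35 - 3*a^3/5


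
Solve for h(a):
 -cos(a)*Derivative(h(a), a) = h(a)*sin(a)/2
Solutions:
 h(a) = C1*sqrt(cos(a))


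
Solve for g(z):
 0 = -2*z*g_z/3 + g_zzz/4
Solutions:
 g(z) = C1 + Integral(C2*airyai(2*3^(2/3)*z/3) + C3*airybi(2*3^(2/3)*z/3), z)


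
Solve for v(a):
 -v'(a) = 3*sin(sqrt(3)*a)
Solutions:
 v(a) = C1 + sqrt(3)*cos(sqrt(3)*a)


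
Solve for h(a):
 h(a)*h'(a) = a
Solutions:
 h(a) = -sqrt(C1 + a^2)
 h(a) = sqrt(C1 + a^2)


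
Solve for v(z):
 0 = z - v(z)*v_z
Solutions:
 v(z) = -sqrt(C1 + z^2)
 v(z) = sqrt(C1 + z^2)


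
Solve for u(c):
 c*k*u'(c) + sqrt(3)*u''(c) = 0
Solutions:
 u(c) = Piecewise((-sqrt(2)*3^(1/4)*sqrt(pi)*C1*erf(sqrt(2)*3^(3/4)*c*sqrt(k)/6)/(2*sqrt(k)) - C2, (k > 0) | (k < 0)), (-C1*c - C2, True))


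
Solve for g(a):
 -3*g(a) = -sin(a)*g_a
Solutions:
 g(a) = C1*(cos(a) - 1)^(3/2)/(cos(a) + 1)^(3/2)


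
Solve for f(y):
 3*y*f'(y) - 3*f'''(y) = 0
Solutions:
 f(y) = C1 + Integral(C2*airyai(y) + C3*airybi(y), y)


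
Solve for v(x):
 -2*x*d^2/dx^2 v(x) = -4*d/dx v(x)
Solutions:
 v(x) = C1 + C2*x^3


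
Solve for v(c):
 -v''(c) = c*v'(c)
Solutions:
 v(c) = C1 + C2*erf(sqrt(2)*c/2)


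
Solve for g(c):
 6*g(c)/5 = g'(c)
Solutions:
 g(c) = C1*exp(6*c/5)


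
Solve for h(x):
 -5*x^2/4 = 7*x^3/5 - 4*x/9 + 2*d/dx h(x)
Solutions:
 h(x) = C1 - 7*x^4/40 - 5*x^3/24 + x^2/9


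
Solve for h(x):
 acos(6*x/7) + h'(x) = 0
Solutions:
 h(x) = C1 - x*acos(6*x/7) + sqrt(49 - 36*x^2)/6


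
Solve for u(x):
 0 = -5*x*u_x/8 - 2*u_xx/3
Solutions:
 u(x) = C1 + C2*erf(sqrt(30)*x/8)


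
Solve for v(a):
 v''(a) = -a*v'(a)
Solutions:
 v(a) = C1 + C2*erf(sqrt(2)*a/2)


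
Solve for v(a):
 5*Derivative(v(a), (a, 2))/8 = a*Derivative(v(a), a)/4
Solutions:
 v(a) = C1 + C2*erfi(sqrt(5)*a/5)


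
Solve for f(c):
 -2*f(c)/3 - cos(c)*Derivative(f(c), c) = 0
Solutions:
 f(c) = C1*(sin(c) - 1)^(1/3)/(sin(c) + 1)^(1/3)


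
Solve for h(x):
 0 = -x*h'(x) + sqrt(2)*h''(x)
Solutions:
 h(x) = C1 + C2*erfi(2^(1/4)*x/2)


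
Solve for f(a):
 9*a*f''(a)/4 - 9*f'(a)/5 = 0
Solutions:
 f(a) = C1 + C2*a^(9/5)


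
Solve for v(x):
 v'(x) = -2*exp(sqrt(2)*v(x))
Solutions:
 v(x) = sqrt(2)*(2*log(1/(C1 + 2*x)) - log(2))/4


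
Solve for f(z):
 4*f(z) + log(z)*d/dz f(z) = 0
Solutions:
 f(z) = C1*exp(-4*li(z))


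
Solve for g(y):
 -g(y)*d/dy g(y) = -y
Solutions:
 g(y) = -sqrt(C1 + y^2)
 g(y) = sqrt(C1 + y^2)


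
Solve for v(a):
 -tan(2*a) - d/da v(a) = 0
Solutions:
 v(a) = C1 + log(cos(2*a))/2


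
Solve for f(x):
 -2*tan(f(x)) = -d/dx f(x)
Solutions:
 f(x) = pi - asin(C1*exp(2*x))
 f(x) = asin(C1*exp(2*x))


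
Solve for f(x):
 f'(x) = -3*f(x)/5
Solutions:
 f(x) = C1*exp(-3*x/5)


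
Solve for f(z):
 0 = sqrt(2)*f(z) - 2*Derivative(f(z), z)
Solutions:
 f(z) = C1*exp(sqrt(2)*z/2)


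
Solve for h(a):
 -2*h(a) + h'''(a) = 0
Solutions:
 h(a) = C3*exp(2^(1/3)*a) + (C1*sin(2^(1/3)*sqrt(3)*a/2) + C2*cos(2^(1/3)*sqrt(3)*a/2))*exp(-2^(1/3)*a/2)


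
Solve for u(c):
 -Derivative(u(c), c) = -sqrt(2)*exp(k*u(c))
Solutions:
 u(c) = Piecewise((log(-1/(C1*k + sqrt(2)*c*k))/k, Ne(k, 0)), (nan, True))
 u(c) = Piecewise((C1 + sqrt(2)*c, Eq(k, 0)), (nan, True))


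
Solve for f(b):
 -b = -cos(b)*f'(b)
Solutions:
 f(b) = C1 + Integral(b/cos(b), b)
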